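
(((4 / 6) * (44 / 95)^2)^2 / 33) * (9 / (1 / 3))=1362944 / 81450625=0.02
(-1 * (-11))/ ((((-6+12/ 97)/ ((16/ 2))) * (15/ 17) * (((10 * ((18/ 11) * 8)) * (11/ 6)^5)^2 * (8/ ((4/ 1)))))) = -267138/ 231410155625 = -0.00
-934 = -934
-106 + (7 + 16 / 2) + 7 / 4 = -357 / 4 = -89.25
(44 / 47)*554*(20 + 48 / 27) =4777696 / 423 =11294.79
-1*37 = -37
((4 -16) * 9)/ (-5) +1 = 113/ 5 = 22.60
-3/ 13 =-0.23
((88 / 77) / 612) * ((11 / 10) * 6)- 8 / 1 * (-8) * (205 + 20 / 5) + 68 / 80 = 95510797 / 7140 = 13376.86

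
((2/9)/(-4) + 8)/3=143/54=2.65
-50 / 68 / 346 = -25 / 11764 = -0.00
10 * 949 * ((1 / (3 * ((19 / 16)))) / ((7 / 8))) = 1214720 / 399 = 3044.41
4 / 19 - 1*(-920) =17484 / 19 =920.21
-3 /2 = -1.50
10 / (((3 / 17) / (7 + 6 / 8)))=2635 / 6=439.17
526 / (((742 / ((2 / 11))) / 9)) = 1.16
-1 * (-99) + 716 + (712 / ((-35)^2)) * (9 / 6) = 999443 / 1225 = 815.87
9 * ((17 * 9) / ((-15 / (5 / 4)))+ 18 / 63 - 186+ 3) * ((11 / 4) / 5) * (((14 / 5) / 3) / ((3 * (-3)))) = 60203 / 600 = 100.34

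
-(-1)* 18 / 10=1.80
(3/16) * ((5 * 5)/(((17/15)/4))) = 1125/68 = 16.54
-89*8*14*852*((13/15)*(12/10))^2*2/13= -883244544/625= -1413191.27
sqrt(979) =31.29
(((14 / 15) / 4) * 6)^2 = 49 / 25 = 1.96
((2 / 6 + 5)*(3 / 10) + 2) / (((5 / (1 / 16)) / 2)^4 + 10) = 9 / 6400025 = 0.00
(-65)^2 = 4225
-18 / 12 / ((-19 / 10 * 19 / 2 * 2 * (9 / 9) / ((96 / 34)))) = 720 / 6137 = 0.12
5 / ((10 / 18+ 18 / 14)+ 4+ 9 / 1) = 63 / 187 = 0.34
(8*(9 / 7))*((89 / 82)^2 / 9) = 15842 / 11767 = 1.35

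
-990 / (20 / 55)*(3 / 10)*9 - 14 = -29459 / 4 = -7364.75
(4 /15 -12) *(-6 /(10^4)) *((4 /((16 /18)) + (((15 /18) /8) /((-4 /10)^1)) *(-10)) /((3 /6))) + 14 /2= 7.10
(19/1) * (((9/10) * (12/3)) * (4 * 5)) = 1368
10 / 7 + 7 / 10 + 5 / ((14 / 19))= 312 / 35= 8.91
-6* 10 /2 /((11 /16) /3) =-1440 /11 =-130.91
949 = 949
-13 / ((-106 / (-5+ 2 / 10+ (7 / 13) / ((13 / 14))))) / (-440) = 1783 / 1515800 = 0.00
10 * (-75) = -750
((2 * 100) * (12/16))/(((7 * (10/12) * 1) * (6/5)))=21.43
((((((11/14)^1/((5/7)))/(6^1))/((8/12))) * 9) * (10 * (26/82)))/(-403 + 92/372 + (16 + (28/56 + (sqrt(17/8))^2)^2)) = -1915056/92698499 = -0.02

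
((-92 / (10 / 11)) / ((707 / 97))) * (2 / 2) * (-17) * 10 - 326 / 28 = 3321113 / 1414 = 2348.74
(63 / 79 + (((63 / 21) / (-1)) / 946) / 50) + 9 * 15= 507434163 / 3736700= 135.80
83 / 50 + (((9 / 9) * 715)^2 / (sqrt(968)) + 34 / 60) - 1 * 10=-583 / 75 + 46475 * sqrt(2) / 4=16423.62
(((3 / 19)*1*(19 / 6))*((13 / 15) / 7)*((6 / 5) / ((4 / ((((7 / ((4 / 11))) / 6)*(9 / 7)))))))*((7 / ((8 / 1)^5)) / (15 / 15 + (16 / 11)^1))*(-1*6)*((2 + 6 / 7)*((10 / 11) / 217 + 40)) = -455169 / 99549184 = -0.00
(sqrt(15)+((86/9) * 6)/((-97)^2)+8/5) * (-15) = -15 * sqrt(15) - 226676/9409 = -82.19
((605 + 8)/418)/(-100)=-613/41800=-0.01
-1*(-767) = 767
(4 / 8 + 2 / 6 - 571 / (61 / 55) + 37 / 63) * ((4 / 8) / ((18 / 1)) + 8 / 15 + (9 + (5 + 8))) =-16025156771 / 1383480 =-11583.22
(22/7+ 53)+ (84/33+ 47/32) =148227/2464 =60.16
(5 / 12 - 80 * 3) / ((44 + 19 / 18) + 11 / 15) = -43125 / 8242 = -5.23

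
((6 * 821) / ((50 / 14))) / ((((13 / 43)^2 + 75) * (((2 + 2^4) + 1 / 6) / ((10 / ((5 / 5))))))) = 191271654 / 18917495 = 10.11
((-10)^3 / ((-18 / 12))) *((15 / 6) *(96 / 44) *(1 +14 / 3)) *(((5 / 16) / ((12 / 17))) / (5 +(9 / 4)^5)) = 924800000 / 6352731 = 145.58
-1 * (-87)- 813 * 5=-3978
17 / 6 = 2.83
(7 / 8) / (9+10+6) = 7 / 200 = 0.04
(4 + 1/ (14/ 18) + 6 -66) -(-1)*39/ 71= -26920/ 497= -54.16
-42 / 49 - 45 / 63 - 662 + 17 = -4526 / 7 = -646.57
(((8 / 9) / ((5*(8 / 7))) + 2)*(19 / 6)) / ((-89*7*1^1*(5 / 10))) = -1843 / 84105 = -0.02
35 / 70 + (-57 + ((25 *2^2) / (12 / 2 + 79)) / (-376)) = -45146 / 799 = -56.50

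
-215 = -215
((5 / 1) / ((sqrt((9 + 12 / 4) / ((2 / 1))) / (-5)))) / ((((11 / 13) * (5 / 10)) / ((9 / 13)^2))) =-675 * sqrt(6) / 143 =-11.56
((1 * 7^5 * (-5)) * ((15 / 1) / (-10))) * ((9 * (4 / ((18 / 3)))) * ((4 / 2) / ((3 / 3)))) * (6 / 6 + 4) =7563150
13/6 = 2.17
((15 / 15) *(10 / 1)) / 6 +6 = 23 / 3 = 7.67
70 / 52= 35 / 26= 1.35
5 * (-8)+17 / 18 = -703 / 18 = -39.06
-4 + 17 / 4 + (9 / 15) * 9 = 113 / 20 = 5.65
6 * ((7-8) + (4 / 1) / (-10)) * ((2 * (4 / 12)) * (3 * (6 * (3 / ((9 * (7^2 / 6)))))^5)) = -2985984 / 201768035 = -0.01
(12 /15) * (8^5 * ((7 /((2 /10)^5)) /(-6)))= -286720000 /3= -95573333.33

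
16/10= 8/5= 1.60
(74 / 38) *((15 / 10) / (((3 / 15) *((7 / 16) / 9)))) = 39960 / 133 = 300.45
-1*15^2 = -225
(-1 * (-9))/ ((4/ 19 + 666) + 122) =19/ 1664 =0.01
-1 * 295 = -295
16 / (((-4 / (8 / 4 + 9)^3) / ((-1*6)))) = 31944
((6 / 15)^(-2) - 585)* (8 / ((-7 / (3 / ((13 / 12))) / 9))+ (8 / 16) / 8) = 95797015 / 5824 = 16448.66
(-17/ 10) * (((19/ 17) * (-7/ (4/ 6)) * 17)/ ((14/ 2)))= 969/ 20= 48.45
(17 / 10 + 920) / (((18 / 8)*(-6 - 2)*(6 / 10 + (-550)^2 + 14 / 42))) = -9217 / 54450168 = -0.00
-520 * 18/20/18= -26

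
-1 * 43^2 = -1849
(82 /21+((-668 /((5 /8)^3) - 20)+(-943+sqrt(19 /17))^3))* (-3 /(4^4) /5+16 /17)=-23889854259591389 /30345000+463245123511* sqrt(323) /3144320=-784627013.72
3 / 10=0.30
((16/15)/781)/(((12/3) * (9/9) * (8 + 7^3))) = 4/4111965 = 0.00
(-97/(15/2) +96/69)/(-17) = 3982/5865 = 0.68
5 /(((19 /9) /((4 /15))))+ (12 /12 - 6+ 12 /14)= -467 /133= -3.51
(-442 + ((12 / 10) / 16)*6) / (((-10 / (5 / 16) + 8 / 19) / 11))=1845679 / 12000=153.81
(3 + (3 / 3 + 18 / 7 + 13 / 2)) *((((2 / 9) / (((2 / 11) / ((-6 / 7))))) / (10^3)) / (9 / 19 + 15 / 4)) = -0.00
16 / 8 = 2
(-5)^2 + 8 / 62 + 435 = 14264 / 31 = 460.13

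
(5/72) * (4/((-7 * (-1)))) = 5/126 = 0.04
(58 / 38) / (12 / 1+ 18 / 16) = 232 / 1995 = 0.12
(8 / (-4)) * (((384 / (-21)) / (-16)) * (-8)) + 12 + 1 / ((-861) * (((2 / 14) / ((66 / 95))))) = 825586 / 27265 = 30.28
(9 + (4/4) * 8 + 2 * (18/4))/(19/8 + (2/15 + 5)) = 3120/901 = 3.46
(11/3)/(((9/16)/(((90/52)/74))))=220/1443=0.15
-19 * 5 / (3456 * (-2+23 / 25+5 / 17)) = 40375 / 1154304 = 0.03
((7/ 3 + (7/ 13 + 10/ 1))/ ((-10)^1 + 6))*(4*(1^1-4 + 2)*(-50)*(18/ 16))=-18825/ 26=-724.04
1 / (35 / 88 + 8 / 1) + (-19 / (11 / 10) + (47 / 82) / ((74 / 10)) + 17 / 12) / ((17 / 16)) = -9264800620 / 628916343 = -14.73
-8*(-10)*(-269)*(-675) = 14526000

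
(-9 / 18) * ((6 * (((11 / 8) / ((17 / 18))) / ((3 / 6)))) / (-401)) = 297 / 13634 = 0.02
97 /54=1.80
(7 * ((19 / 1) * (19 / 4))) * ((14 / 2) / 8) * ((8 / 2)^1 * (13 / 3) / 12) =229957 / 288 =798.46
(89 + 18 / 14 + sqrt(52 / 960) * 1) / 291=sqrt(195) / 17460 + 632 / 2037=0.31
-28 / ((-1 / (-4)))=-112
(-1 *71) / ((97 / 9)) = -639 / 97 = -6.59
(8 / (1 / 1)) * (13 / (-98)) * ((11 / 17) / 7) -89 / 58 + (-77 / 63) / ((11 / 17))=-10718581 / 3043782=-3.52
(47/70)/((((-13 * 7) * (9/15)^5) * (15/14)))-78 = -5180317/66339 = -78.09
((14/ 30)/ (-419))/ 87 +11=6014738/ 546795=11.00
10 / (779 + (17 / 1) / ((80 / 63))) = 800 / 63391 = 0.01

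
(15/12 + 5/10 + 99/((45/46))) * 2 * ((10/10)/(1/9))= 18531/10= 1853.10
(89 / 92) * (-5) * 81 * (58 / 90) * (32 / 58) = -3204 / 23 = -139.30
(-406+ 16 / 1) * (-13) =5070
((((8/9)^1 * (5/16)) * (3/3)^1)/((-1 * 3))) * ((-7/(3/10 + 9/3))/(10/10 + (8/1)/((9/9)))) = 175/8019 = 0.02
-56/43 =-1.30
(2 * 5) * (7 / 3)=70 / 3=23.33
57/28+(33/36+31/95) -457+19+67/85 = -433.93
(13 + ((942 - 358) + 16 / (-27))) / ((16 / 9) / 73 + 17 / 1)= 1175519 / 33555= 35.03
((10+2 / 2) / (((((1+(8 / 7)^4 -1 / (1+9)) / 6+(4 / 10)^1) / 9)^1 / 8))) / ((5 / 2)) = 45638208 / 120193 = 379.71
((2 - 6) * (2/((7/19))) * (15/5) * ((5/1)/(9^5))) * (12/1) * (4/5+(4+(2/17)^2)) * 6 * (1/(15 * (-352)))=264328/730009665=0.00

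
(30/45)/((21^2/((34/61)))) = 68/80703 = 0.00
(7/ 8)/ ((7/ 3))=3/ 8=0.38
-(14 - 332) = 318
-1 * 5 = -5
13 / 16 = 0.81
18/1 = 18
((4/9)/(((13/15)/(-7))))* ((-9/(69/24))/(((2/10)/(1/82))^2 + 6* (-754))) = -10500/3975803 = -0.00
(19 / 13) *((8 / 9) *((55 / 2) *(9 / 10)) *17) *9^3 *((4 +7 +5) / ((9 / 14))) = 128931264 / 13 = 9917789.54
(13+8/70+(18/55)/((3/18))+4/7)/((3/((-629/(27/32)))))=-24254240/6237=-3888.77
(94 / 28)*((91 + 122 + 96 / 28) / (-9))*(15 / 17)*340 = -1186750 / 49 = -24219.39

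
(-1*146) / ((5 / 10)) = -292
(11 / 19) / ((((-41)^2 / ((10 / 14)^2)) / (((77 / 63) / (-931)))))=-3025 / 13113227169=-0.00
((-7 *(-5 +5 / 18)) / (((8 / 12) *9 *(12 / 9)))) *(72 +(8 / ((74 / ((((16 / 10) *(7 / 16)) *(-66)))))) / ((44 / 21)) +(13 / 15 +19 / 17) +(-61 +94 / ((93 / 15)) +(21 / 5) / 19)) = 1010746877 / 9414576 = 107.36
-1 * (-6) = 6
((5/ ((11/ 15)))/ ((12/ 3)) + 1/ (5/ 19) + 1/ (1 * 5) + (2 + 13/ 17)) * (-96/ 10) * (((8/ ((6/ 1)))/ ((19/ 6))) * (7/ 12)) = -70952/ 3553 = -19.97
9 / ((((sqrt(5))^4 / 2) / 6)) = 108 / 25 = 4.32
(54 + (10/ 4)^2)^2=58081/ 16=3630.06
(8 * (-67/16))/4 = -67/8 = -8.38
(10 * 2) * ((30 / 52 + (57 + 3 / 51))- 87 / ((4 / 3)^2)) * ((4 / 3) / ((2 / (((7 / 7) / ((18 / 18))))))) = 153785 / 1326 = 115.98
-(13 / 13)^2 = -1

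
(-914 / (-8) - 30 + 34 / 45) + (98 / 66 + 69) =307871 / 1980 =155.49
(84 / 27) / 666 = 14 / 2997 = 0.00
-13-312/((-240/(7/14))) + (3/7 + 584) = 80091/140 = 572.08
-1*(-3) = 3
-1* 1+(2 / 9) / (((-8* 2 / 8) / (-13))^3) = 2161 / 36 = 60.03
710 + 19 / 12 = 711.58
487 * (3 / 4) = 1461 / 4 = 365.25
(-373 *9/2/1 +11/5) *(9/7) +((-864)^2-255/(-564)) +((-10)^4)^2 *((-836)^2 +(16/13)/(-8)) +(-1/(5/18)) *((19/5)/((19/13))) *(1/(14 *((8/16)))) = 4270253665479166187/61100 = 69889585359724.49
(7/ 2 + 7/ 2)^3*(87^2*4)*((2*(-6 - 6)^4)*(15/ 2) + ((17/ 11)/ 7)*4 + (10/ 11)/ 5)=35530640130888/ 11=3230058193717.09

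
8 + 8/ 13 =112/ 13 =8.62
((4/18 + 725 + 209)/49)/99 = 8408/43659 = 0.19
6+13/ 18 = 121/ 18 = 6.72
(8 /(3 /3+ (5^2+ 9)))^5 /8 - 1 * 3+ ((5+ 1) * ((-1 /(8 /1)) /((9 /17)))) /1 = -2783610223 /630262500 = -4.42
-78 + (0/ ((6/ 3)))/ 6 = -78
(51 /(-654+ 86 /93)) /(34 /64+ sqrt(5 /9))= 725679 /4781062- 227664* sqrt(5) /2390531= -0.06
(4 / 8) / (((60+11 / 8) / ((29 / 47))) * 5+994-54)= 116 / 333465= 0.00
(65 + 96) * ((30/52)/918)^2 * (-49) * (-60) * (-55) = -54236875/5274828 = -10.28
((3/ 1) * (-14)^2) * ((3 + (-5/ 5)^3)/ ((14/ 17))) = 1428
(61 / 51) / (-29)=-0.04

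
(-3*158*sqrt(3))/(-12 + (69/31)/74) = 362452*sqrt(3)/9153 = 68.59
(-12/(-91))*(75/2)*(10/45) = 100/91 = 1.10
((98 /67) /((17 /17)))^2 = 9604 /4489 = 2.14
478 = 478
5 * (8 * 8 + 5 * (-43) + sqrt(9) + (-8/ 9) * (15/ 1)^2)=-1740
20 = 20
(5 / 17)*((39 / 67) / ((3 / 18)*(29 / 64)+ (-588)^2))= 14976 / 30244032155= 0.00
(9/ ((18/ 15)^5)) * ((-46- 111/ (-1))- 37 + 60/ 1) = 34375/ 108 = 318.29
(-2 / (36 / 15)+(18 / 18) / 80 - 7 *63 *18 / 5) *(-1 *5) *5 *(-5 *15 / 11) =-47652625 / 176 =-270753.55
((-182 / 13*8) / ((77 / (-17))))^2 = 73984 / 121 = 611.44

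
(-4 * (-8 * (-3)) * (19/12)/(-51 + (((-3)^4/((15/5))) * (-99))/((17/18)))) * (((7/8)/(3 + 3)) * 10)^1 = 11305/146943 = 0.08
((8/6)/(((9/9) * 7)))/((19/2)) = 8/399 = 0.02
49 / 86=0.57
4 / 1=4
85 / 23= 3.70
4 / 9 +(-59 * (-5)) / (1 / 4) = 10624 / 9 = 1180.44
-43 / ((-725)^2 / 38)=-1634 / 525625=-0.00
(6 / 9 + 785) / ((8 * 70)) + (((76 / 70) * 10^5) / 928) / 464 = 2338487 / 1412880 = 1.66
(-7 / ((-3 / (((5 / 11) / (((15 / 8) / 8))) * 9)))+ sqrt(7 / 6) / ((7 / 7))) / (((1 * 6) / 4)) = sqrt(42) / 9+ 896 / 33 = 27.87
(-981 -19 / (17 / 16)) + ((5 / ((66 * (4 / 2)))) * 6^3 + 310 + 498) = -34165 / 187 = -182.70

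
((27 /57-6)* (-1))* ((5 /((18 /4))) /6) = 175 /171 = 1.02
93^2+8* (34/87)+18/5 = 3765241/435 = 8655.73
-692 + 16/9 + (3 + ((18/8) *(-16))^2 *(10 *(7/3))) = 265975/9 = 29552.78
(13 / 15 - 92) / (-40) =1367 / 600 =2.28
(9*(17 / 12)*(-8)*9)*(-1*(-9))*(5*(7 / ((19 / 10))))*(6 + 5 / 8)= -38315025 / 38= -1008290.13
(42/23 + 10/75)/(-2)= -338/345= -0.98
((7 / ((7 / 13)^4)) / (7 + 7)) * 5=142805 / 4802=29.74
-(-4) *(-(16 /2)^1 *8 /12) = -64 /3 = -21.33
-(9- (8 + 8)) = 7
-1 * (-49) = 49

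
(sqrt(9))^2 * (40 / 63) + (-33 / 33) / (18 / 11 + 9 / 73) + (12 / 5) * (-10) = -186485 / 9891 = -18.85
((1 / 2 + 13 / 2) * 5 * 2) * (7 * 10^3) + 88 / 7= 3430088 / 7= 490012.57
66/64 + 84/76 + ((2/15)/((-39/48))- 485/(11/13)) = -744948461/1304160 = -571.21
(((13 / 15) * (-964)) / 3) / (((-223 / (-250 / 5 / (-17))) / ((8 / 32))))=31330 / 34119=0.92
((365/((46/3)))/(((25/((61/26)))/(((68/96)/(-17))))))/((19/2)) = -4453/454480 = -0.01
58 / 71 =0.82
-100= -100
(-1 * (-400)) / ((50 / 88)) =704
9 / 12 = 3 / 4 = 0.75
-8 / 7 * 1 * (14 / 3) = -16 / 3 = -5.33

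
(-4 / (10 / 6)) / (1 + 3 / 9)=-9 / 5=-1.80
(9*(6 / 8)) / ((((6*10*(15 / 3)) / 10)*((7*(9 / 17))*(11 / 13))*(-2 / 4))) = -221 / 1540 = -0.14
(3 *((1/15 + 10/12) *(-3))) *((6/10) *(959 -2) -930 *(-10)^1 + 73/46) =-183985911/2300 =-79993.87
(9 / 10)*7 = 63 / 10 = 6.30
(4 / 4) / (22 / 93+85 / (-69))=-2139 / 2129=-1.00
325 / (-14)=-325 / 14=-23.21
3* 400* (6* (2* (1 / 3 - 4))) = -52800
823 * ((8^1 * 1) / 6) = 3292 / 3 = 1097.33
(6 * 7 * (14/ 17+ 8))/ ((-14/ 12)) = -5400/ 17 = -317.65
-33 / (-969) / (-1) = -11 / 323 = -0.03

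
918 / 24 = 153 / 4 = 38.25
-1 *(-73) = 73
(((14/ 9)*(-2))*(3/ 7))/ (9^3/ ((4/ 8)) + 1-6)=-4/ 4359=-0.00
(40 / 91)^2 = 1600 / 8281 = 0.19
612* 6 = 3672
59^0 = 1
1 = 1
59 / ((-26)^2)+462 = 312371 / 676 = 462.09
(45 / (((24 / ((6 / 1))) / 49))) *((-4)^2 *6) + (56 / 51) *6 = 899752 / 17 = 52926.59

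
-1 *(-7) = 7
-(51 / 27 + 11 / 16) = -2.58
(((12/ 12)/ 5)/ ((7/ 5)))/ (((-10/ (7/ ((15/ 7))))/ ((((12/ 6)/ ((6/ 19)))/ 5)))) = -133/ 2250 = -0.06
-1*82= -82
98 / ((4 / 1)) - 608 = -1167 / 2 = -583.50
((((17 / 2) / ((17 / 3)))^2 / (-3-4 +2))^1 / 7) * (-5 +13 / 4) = 9 / 80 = 0.11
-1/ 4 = -0.25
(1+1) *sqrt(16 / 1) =8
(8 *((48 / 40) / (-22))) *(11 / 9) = -0.53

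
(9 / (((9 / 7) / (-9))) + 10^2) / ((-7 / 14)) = -74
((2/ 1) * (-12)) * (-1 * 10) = 240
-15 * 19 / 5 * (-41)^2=-95817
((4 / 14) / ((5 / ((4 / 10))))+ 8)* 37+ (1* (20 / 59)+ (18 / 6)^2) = 3161357 / 10325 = 306.18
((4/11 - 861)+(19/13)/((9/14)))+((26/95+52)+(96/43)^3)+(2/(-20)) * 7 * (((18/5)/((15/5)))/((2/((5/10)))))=-154596004716311/194418467100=-795.17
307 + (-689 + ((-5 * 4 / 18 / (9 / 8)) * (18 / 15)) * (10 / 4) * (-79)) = -3994 / 27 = -147.93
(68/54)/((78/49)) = 833/1053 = 0.79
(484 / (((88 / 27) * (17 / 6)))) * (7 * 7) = 2568.18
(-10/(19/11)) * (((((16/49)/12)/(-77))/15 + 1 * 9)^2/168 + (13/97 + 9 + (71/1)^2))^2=-5629217589128079864008018277444365569/38117132664286632020499204000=-147682084.03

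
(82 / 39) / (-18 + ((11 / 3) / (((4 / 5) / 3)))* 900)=82 / 481923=0.00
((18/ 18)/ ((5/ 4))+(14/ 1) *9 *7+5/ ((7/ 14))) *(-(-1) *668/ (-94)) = -1490976/ 235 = -6344.58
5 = 5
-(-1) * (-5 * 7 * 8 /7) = -40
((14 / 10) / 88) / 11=7 / 4840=0.00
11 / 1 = 11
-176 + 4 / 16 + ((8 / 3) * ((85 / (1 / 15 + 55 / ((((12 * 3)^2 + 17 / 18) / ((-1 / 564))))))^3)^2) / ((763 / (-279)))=-13052880458737103510469798336596638399112461641316950307 / 3094968742748958236047495511472642676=-4217451465161973031.81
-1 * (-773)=773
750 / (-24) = -125 / 4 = -31.25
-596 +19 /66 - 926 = -100433 /66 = -1521.71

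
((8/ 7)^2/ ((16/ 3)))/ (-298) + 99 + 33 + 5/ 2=1963957/ 14602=134.50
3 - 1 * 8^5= -32765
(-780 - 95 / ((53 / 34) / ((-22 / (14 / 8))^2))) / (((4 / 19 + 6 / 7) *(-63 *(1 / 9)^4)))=187257070890 / 184387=1015565.47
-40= -40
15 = 15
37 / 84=0.44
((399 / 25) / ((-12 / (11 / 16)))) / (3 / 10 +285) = -0.00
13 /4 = 3.25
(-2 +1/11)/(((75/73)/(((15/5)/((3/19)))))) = -9709/275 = -35.31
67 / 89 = 0.75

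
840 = 840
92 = 92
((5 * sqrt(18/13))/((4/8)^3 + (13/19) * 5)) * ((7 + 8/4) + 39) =109440 * sqrt(26)/7007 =79.64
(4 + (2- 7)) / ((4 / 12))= -3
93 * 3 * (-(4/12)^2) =-31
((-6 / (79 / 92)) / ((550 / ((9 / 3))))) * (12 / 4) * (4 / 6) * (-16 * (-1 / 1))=-26496 / 21725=-1.22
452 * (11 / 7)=4972 / 7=710.29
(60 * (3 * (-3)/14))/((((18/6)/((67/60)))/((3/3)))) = -201/14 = -14.36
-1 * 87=-87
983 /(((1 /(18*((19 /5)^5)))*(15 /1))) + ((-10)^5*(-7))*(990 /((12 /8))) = 7233354031902 /15625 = 462934658.04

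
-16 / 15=-1.07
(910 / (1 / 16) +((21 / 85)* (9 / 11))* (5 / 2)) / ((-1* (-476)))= 777947 / 25432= 30.59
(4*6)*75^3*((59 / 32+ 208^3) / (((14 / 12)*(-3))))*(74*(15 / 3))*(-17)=1146214153563046875 / 7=163744879080435267.86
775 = 775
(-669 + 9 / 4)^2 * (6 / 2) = 21338667 / 16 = 1333666.69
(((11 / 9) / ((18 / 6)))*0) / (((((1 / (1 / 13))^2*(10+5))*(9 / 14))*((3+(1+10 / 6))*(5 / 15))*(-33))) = 0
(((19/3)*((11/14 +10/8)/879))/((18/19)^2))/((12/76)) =2476099/23922864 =0.10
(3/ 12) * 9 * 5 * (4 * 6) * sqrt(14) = 270 * sqrt(14) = 1010.25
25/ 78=0.32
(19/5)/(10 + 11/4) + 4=1096/255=4.30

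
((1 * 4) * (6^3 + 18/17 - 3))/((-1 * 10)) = -7278/85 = -85.62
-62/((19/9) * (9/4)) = -248/19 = -13.05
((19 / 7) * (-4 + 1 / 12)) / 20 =-893 / 1680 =-0.53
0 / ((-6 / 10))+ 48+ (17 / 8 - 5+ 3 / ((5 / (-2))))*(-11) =3713 / 40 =92.82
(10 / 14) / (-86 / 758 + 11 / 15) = 28425 / 24668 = 1.15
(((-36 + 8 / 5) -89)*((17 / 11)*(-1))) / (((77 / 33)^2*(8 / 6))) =283203 / 10780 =26.27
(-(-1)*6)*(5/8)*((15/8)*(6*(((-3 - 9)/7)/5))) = -405/28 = -14.46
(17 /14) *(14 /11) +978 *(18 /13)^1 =193865 /143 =1355.70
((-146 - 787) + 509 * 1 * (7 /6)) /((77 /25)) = -4625 /42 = -110.12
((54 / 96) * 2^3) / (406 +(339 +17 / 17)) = 9 / 1492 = 0.01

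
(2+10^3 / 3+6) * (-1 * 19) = -19456 / 3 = -6485.33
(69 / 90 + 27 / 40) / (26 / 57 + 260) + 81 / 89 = 48393583 / 52851760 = 0.92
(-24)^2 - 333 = 243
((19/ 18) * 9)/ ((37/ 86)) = 817/ 37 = 22.08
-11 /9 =-1.22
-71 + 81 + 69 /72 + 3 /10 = 1351 /120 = 11.26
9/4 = 2.25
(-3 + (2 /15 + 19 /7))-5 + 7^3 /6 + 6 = 4061 /70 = 58.01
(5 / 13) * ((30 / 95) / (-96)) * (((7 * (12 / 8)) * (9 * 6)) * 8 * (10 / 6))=-4725 / 494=-9.56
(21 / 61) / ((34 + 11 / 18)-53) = -378 / 20191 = -0.02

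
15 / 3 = 5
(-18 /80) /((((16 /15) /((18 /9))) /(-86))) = 1161 /32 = 36.28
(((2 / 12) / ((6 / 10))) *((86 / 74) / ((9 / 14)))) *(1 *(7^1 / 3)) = 10535 / 8991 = 1.17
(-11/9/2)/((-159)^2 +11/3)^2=-11/11507658632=-0.00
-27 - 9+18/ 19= -666/ 19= -35.05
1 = 1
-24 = -24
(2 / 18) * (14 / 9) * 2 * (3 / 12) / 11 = 7 / 891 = 0.01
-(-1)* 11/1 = 11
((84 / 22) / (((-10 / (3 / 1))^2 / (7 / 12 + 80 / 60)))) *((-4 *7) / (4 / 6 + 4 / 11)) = -30429 / 1700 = -17.90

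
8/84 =0.10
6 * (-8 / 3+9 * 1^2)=38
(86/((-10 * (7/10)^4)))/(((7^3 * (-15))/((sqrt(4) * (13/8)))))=55900/2470629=0.02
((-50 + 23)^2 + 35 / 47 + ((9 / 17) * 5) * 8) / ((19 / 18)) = 10799748 / 15181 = 711.40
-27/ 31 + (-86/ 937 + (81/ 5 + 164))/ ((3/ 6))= 52189539/ 145235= 359.35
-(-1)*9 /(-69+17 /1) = -9 /52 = -0.17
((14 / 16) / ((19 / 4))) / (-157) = -7 / 5966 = -0.00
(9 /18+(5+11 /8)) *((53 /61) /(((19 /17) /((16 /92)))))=49555 /53314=0.93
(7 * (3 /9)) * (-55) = -385 /3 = -128.33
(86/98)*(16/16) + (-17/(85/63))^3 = -12246928/6125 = -1999.50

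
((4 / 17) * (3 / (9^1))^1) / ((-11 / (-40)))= 160 / 561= 0.29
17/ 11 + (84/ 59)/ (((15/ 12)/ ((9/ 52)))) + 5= 284436/ 42185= 6.74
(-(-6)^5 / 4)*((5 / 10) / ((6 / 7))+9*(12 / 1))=211086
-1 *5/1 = -5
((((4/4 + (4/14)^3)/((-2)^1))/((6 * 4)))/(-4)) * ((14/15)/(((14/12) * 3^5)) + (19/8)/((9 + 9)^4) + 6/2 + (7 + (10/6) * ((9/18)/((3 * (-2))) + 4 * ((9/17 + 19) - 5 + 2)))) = 111414688099/174112727040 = 0.64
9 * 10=90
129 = 129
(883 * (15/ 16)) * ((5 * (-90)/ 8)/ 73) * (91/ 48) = -90397125/ 74752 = -1209.29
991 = 991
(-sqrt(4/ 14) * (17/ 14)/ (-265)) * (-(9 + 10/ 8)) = -697 * sqrt(14)/ 103880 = -0.03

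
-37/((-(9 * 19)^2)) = 0.00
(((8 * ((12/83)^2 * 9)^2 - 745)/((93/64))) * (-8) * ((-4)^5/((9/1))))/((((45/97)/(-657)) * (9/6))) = 262420687233825636352/595839220155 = 440421976.86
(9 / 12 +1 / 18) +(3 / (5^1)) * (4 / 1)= 577 / 180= 3.21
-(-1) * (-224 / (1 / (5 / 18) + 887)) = -0.25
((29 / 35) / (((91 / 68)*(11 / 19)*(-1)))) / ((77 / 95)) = -711892 / 539539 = -1.32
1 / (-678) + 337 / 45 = 76147 / 10170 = 7.49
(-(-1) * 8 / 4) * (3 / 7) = 6 / 7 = 0.86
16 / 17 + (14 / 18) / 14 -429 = -130969 / 306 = -428.00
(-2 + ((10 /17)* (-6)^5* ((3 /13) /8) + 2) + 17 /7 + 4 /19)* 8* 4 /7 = -121622688 /205751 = -591.12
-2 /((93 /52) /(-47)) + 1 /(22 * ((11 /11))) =107629 /2046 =52.60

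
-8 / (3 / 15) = -40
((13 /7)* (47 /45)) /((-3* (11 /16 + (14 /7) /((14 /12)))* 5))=-9776 /181575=-0.05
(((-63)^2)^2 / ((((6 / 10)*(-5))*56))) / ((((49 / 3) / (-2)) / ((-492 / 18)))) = -313834.50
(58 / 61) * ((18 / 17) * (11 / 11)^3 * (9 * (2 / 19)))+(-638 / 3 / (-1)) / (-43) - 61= -165189253 / 2541687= -64.99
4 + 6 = 10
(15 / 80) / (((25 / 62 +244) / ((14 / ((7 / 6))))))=93 / 10102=0.01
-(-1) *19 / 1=19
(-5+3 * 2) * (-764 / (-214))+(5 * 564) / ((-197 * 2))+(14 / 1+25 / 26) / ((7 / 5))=27236543 / 3836378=7.10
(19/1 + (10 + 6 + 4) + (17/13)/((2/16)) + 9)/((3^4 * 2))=380/1053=0.36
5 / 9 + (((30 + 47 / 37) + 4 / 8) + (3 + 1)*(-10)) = -5111 / 666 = -7.67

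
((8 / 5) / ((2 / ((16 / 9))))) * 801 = 5696 / 5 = 1139.20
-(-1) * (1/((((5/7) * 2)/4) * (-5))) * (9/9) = -14/25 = -0.56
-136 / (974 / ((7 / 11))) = -0.09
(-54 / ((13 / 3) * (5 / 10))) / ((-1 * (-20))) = -81 / 65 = -1.25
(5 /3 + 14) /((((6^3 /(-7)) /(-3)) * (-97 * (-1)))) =0.02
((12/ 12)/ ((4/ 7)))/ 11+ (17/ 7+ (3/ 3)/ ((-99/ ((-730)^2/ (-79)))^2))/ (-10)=-3976471074299/ 8563525740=-464.35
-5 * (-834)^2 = -3477780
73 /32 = 2.28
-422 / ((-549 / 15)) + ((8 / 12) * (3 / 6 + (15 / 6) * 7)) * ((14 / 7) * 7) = 32854 / 183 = 179.53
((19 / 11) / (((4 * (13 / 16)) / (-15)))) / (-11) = 1140 / 1573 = 0.72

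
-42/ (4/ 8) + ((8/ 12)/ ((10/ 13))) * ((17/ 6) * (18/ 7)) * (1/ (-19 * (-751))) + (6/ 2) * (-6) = -50940109/ 499415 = -102.00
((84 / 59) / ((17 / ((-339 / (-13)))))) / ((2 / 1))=14238 / 13039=1.09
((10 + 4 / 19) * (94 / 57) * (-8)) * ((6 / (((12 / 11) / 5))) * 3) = -4011920 / 361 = -11113.35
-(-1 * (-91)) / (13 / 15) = -105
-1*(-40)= 40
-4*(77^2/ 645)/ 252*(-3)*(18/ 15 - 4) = -11858/ 9675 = -1.23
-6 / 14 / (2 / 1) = -3 / 14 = -0.21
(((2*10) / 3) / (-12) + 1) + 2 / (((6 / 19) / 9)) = 517 / 9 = 57.44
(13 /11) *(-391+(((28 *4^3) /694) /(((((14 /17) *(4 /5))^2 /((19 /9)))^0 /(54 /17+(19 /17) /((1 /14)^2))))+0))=14021527 /64889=216.08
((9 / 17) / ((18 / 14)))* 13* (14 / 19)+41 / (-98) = 111609 / 31654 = 3.53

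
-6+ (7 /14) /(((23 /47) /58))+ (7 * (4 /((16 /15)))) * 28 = 18130 /23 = 788.26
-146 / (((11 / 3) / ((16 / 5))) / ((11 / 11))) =-7008 / 55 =-127.42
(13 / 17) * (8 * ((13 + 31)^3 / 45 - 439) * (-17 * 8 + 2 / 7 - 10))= -3888352 / 3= -1296117.33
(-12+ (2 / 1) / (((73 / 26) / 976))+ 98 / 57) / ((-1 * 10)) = -1425043 / 20805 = -68.50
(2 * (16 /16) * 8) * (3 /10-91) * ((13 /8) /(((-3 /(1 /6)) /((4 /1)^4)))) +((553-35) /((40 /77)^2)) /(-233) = 56250944941 /1677600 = 33530.61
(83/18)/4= 83/72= 1.15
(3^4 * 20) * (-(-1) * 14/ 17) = 22680/ 17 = 1334.12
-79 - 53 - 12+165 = 21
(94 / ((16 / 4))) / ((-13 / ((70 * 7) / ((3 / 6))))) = -23030 / 13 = -1771.54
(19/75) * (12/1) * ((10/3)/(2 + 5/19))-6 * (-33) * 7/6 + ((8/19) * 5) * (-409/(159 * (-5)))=153649661/649515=236.56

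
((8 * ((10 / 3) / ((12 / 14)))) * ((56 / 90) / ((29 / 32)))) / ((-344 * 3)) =-6272 / 303021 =-0.02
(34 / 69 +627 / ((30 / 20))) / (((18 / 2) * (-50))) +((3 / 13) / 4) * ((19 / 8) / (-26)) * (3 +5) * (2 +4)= -12414863 / 10494900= -1.18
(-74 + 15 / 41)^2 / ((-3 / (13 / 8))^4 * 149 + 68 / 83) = 21606166955243 / 6900531795140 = 3.13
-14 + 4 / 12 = -41 / 3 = -13.67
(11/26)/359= 11/9334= 0.00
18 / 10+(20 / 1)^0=14 / 5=2.80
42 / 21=2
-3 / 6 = -1 / 2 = -0.50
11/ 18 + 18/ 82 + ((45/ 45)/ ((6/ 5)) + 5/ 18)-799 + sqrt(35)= -588229/ 738 + sqrt(35)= -791.14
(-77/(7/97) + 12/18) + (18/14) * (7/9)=-3196/3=-1065.33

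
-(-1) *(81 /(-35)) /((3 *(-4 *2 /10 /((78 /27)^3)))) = 4394 /189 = 23.25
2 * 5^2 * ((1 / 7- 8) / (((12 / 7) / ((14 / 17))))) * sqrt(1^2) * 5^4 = -6015625 / 51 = -117953.43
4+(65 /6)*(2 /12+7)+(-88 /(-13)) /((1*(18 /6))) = 39263 /468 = 83.90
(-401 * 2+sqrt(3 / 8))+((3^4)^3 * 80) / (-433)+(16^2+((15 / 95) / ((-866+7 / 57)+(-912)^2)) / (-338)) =-684356266894561869 / 6931333196762+sqrt(6) / 4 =-98733.10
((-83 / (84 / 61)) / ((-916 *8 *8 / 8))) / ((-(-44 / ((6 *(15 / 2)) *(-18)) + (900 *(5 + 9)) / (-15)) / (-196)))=-4784535 / 2492824384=-0.00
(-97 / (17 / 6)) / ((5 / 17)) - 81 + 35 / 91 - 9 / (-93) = -396791 / 2015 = -196.92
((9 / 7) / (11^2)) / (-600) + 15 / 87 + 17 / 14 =6812213 / 4912600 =1.39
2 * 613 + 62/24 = 14743/12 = 1228.58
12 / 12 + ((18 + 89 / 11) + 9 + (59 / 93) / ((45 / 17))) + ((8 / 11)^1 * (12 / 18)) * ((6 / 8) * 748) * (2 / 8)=4802858 / 46035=104.33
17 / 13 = 1.31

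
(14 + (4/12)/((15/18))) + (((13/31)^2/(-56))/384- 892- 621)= -154845423437/103326720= -1498.60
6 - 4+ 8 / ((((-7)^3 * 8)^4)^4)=2582769928541373896835159267569876646003957439727140865 / 1291384964270686948417579633784938323001978719863570432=2.00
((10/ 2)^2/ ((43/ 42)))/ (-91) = -150/ 559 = -0.27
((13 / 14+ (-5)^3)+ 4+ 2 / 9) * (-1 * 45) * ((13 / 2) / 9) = 981565 / 252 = 3895.10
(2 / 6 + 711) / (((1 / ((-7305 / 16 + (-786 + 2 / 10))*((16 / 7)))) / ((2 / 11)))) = -38562932 / 105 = -367266.02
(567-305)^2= 68644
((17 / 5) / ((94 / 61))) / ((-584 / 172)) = -44591 / 68620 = -0.65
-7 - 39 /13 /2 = -17 /2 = -8.50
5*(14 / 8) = 8.75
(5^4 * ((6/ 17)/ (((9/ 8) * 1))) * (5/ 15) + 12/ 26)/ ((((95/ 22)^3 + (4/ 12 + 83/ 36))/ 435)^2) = 1011152038390192512/ 561421192219589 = 1801.06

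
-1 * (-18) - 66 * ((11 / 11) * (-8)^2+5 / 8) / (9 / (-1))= 5903 / 12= 491.92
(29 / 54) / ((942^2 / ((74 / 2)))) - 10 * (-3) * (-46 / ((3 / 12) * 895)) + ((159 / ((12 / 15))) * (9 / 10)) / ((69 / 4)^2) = -25257007368221 / 4537370764296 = -5.57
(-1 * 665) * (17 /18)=-11305 /18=-628.06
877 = 877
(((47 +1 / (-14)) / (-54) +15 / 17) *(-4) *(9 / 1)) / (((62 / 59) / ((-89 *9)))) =2693763 / 7378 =365.11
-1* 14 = -14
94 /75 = 1.25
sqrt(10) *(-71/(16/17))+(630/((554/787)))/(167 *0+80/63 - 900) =-239.55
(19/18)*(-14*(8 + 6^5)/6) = -517636/27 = -19171.70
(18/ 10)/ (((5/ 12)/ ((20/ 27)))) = 16/ 5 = 3.20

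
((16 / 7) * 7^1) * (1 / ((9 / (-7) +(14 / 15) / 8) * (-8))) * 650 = 546000 / 491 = 1112.02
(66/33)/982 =1/491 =0.00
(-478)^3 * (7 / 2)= -382253732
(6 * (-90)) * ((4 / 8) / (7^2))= -270 / 49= -5.51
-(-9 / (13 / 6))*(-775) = -41850 / 13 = -3219.23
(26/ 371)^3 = 17576/ 51064811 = 0.00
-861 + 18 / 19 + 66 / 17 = -276543 / 323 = -856.17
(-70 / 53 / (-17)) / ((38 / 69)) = 2415 / 17119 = 0.14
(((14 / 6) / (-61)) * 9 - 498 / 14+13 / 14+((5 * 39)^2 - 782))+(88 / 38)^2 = 11472660467 / 308294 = 37213.38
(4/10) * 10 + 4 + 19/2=35/2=17.50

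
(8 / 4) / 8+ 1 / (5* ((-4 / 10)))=-1 / 4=-0.25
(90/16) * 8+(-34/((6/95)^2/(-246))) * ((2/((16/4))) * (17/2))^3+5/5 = 30904866857/192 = 160962848.21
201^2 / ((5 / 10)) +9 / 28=2262465 / 28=80802.32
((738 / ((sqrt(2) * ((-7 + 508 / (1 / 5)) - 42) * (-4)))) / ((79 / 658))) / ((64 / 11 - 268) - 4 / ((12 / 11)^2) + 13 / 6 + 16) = 511434 * sqrt(2) / 410162707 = 0.00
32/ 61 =0.52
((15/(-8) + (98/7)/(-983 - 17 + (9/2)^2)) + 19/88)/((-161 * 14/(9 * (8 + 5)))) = 33760467/388670744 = 0.09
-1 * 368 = -368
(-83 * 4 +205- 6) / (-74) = 133 / 74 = 1.80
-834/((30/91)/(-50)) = 126490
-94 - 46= -140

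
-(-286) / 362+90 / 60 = 829 / 362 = 2.29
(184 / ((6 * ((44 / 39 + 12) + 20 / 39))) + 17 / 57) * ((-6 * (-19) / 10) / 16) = 127 / 70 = 1.81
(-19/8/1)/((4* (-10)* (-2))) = -19/640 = -0.03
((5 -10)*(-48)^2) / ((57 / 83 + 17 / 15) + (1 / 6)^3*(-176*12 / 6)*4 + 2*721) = -32270400 / 4026241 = -8.02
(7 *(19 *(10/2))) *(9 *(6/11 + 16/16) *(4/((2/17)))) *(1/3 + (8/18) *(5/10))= 1921850/11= 174713.64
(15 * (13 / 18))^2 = 4225 / 36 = 117.36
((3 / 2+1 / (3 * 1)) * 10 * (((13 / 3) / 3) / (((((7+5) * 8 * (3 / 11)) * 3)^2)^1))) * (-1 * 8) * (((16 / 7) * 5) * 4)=-432575 / 275562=-1.57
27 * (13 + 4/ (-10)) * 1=1701/ 5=340.20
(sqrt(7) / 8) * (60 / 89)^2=0.15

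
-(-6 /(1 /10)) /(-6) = -10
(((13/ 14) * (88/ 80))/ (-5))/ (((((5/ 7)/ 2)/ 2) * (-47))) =143/ 5875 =0.02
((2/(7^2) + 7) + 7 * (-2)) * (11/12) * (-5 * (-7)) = -223.27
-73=-73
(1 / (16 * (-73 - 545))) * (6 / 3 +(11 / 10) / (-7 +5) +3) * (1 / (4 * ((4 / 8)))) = -89 / 395520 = -0.00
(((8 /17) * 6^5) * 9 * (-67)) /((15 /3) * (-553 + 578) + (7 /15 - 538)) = 140667840 /26299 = 5348.79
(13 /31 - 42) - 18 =-1847 /31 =-59.58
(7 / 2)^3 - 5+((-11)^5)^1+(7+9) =-1287977 / 8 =-160997.12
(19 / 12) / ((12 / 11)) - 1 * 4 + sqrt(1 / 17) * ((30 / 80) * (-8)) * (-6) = -367 / 144 + 18 * sqrt(17) / 17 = 1.82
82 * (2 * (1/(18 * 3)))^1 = 82/27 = 3.04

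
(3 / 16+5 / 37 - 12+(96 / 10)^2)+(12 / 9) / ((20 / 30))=1220743 / 14800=82.48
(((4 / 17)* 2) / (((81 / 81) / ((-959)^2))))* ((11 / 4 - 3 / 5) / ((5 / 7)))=553647962 / 425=1302701.09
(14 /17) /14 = 1 /17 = 0.06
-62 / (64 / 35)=-1085 / 32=-33.91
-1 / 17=-0.06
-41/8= -5.12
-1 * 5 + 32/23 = -83/23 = -3.61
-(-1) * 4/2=2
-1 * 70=-70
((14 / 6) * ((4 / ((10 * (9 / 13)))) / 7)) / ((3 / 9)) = 26 / 45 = 0.58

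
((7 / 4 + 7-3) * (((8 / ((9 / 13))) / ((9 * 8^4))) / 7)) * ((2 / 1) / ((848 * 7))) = 299 / 3446489088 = 0.00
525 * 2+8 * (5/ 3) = 3190/ 3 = 1063.33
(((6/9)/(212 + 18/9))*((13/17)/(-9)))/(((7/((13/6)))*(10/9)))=-169/2291940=-0.00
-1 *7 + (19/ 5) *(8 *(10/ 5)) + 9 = 314/ 5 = 62.80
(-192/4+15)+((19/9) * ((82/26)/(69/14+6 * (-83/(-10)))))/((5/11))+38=2361101/448227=5.27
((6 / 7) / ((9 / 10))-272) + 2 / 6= -1895 / 7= -270.71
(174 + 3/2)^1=351/2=175.50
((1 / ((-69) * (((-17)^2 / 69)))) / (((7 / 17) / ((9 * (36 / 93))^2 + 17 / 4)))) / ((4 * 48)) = -0.00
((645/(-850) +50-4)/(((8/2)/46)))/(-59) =-176893/20060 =-8.82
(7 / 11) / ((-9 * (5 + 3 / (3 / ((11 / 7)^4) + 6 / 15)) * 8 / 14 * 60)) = -3199553 / 12975336000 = -0.00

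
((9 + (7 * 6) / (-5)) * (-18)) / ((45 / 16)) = -96 / 25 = -3.84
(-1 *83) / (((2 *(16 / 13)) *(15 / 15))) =-1079 / 32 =-33.72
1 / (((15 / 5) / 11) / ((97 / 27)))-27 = -1120 / 81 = -13.83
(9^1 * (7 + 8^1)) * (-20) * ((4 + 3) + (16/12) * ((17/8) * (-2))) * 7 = -25200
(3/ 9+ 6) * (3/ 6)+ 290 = 1759/ 6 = 293.17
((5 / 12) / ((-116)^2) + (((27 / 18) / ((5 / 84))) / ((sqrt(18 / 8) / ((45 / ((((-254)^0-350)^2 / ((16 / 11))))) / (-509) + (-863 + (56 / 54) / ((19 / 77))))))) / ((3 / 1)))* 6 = -452796791787001108459 / 15691823343678240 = -28855.59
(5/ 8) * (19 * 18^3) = 69255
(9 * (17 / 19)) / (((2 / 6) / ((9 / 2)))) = 4131 / 38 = 108.71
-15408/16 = -963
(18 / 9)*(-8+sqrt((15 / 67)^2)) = -1042 / 67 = -15.55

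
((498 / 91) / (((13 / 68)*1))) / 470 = 16932 / 278005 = 0.06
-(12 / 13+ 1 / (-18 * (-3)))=-0.94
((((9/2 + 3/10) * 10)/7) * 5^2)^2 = 1440000/49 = 29387.76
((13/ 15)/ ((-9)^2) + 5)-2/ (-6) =5.34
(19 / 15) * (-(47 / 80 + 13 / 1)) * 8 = -20653 / 150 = -137.69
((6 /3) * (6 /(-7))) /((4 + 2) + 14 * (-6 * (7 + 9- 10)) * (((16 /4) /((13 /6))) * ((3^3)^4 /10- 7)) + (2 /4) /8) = 12480 /359937918361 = 0.00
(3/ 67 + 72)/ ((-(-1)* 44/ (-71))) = -342717/ 2948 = -116.25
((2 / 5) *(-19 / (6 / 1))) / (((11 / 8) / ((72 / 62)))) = -1824 / 1705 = -1.07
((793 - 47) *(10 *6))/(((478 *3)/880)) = 6564800/239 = 27467.78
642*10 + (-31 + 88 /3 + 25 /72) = 462145 /72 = 6418.68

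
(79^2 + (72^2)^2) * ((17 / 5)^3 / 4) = 132061916561 / 500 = 264123833.12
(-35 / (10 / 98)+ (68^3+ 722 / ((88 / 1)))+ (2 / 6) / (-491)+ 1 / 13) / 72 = 264644548513 / 60664032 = 4362.46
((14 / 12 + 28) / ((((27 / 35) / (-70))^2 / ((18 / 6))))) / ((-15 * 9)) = -105043750 / 19683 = -5336.78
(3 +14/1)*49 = 833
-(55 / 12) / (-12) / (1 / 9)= 55 / 16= 3.44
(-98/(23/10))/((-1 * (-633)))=-980/14559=-0.07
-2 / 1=-2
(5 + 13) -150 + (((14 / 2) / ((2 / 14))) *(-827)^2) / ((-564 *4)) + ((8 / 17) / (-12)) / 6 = -1724326715 / 115056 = -14986.85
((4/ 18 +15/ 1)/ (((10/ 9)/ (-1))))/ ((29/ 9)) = -1233/ 290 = -4.25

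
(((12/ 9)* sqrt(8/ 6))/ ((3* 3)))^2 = 64/ 2187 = 0.03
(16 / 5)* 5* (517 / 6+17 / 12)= 4204 / 3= 1401.33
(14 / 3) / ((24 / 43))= 301 / 36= 8.36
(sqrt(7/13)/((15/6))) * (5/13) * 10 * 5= 100 * sqrt(91)/169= 5.64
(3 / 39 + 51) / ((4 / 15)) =2490 / 13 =191.54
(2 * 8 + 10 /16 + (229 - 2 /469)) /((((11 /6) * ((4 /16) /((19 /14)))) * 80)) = 4775403 /525280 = 9.09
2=2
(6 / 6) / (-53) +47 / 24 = 1.94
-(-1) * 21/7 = 3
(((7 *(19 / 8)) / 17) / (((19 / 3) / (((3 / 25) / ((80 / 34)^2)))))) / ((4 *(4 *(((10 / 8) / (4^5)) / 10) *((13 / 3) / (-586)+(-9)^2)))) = 1882818 / 88990625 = 0.02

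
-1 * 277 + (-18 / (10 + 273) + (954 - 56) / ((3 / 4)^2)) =3360463 / 2547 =1319.38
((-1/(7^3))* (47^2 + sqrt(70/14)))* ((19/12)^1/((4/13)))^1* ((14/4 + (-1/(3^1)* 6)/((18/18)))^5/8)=-44195463/1404928 - 20007* sqrt(5)/1404928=-31.49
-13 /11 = -1.18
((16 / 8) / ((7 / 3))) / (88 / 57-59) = -342 / 22925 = -0.01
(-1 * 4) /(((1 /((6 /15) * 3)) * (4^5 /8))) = -3 /80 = -0.04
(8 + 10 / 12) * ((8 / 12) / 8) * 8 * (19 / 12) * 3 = 1007 / 36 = 27.97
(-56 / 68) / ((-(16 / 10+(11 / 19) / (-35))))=9310 / 17901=0.52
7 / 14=1 / 2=0.50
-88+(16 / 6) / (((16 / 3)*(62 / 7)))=-10905 / 124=-87.94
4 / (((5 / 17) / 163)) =11084 / 5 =2216.80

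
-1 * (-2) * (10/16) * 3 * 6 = 45/2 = 22.50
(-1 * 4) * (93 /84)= -31 /7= -4.43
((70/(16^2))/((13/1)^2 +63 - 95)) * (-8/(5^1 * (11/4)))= -7/6028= -0.00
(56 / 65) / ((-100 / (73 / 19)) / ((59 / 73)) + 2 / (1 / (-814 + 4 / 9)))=-3717 / 7158905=-0.00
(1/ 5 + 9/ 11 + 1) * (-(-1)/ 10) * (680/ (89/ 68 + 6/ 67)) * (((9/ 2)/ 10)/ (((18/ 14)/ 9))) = 541621836/ 1752025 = 309.14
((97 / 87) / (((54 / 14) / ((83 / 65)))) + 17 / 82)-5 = -55383931 / 12520170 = -4.42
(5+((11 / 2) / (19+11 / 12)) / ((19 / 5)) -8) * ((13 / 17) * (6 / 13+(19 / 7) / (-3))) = 76593 / 77197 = 0.99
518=518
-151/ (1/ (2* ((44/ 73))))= -13288/ 73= -182.03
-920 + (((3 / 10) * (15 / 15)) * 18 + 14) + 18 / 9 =-898.60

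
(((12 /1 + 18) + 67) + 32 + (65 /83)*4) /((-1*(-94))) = 10967 /7802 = 1.41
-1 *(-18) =18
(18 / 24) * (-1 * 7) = -21 / 4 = -5.25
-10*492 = -4920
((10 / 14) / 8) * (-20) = -25 / 14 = -1.79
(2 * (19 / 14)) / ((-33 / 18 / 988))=-112632 / 77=-1462.75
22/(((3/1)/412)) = 9064/3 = 3021.33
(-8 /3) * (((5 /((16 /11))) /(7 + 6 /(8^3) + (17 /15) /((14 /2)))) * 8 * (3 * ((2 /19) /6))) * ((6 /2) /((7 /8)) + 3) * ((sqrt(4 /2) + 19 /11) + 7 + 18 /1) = -338688000 /3663713 - 12672000 * sqrt(2) /3663713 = -97.34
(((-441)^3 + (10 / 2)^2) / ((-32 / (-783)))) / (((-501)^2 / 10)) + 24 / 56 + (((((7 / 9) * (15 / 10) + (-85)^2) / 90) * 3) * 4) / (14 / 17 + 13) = -172464180933463 / 2064483225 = -83538.67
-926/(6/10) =-4630/3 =-1543.33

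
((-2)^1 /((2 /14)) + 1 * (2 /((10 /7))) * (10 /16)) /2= -6.56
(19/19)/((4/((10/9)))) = 0.28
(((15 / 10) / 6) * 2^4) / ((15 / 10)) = 8 / 3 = 2.67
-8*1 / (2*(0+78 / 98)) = -196 / 39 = -5.03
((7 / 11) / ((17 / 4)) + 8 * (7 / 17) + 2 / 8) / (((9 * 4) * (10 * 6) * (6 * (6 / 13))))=3991 / 6462720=0.00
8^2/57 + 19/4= 1339/228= 5.87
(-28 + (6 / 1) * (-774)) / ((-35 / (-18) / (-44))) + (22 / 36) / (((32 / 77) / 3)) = 710472653 / 6720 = 105725.10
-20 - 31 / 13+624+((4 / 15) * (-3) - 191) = 26638 / 65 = 409.82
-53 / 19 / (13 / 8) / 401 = -424 / 99047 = -0.00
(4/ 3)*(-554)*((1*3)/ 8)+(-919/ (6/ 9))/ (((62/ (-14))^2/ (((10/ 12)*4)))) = -511.29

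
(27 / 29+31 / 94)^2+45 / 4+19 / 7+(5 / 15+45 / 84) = 366121789 / 22293228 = 16.42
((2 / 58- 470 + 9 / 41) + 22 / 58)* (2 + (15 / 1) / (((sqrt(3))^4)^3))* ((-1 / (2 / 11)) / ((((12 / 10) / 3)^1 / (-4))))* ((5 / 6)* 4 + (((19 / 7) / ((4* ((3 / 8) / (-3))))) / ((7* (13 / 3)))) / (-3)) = -7516885930180 / 42472269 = -176983.38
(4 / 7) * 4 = 16 / 7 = 2.29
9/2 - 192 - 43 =-461/2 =-230.50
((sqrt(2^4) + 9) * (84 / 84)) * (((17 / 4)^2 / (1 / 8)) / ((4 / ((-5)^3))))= -469625 / 8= -58703.12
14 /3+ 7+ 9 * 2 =89 /3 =29.67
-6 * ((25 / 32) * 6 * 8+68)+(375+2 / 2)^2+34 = 140777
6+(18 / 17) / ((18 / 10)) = 112 / 17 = 6.59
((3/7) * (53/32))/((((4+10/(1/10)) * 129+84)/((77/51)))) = 583/7344000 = 0.00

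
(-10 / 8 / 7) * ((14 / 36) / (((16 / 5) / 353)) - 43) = 145 / 8064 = 0.02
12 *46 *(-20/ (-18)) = 1840/ 3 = 613.33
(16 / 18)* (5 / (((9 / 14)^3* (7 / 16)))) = 250880 / 6561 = 38.24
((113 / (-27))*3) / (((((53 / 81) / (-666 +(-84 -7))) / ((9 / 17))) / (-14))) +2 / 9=-873029644 / 8109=-107661.81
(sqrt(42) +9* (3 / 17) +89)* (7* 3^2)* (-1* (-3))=189* sqrt(42) +291060 / 17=18346.04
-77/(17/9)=-693/17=-40.76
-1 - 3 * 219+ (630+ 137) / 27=-16999 / 27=-629.59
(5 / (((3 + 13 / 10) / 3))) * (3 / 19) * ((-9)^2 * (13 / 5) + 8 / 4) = 95670 / 817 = 117.10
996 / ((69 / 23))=332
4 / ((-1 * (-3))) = 1.33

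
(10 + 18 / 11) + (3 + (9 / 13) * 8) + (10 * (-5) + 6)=-3407 / 143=-23.83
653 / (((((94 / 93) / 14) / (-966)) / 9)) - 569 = -78635579.26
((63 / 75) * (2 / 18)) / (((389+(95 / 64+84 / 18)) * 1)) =448 / 1896725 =0.00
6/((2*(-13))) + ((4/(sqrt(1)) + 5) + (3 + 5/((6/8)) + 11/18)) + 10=6797/234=29.05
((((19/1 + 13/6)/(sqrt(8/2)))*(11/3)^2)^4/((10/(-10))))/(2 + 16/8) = -102471089.04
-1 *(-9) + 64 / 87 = 847 / 87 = 9.74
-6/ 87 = -2/ 29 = -0.07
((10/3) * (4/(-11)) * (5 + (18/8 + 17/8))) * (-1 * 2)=250/11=22.73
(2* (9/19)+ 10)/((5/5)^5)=208/19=10.95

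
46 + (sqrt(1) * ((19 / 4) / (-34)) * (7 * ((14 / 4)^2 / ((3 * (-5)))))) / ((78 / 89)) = 29858093 / 636480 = 46.91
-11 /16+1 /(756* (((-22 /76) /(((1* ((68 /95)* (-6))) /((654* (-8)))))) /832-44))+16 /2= 13894226827 /1900072944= 7.31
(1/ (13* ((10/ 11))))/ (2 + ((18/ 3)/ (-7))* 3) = -0.15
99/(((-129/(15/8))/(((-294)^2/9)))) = -1188495/86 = -13819.71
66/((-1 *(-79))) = 66/79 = 0.84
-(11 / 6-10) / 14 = 7 / 12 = 0.58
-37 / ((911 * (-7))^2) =-37 / 40666129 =-0.00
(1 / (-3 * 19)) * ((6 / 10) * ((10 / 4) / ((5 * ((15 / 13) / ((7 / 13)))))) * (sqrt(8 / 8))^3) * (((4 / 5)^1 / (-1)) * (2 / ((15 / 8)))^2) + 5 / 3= 2675459 / 1603125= 1.67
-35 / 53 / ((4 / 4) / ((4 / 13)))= -140 / 689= -0.20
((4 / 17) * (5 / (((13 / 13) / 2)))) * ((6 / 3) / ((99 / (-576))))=-5120 / 187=-27.38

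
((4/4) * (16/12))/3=4/9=0.44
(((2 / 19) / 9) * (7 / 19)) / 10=7 / 16245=0.00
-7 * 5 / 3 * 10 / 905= -70 / 543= -0.13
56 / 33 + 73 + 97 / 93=77482 / 1023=75.74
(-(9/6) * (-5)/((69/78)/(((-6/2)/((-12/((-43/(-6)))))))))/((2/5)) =13975/368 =37.98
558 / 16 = 279 / 8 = 34.88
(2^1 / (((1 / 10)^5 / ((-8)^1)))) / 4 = -400000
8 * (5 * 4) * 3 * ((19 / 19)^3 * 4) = 1920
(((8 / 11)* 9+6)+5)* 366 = 70638 / 11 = 6421.64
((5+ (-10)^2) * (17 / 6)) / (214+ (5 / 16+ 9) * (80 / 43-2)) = 102340 / 73169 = 1.40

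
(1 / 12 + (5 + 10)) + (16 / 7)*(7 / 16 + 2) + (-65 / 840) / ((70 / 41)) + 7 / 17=1400853 / 66640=21.02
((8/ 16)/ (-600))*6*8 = -1/ 25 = -0.04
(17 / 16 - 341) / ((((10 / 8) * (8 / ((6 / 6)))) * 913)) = -5439 / 146080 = -0.04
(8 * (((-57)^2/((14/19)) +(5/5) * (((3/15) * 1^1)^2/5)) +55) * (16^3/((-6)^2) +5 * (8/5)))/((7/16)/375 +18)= 182669916672/756049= 241611.21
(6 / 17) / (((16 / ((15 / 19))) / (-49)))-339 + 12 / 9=-2624207 / 7752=-338.52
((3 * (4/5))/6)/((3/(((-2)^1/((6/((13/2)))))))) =-13/45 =-0.29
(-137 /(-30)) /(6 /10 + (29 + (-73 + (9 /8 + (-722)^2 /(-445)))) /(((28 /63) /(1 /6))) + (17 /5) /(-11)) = -4291936 /427694385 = -0.01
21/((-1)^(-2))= 21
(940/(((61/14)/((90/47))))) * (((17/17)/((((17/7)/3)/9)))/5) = 952560/1037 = 918.57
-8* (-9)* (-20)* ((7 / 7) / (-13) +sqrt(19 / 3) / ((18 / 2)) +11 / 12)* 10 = -157200 / 13 - 1600* sqrt(57) / 3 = -16118.89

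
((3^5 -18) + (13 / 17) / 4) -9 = 14701 / 68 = 216.19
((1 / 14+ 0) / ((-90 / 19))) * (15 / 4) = -19 / 336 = -0.06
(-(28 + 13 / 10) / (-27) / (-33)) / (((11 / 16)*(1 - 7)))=1172 / 147015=0.01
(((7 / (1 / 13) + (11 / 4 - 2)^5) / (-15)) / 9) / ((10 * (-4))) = 93427 / 5529600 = 0.02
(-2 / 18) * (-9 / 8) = 0.12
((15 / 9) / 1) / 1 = 5 / 3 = 1.67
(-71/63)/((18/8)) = -284/567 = -0.50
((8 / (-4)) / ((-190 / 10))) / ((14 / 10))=0.08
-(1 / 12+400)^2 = -23049601 / 144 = -160066.67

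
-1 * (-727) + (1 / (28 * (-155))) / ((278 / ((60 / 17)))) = 745569031 / 1025542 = 727.00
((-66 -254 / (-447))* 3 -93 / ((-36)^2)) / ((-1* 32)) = 12639755 / 2059776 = 6.14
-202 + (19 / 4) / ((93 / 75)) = -24573 / 124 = -198.17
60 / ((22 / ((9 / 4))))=6.14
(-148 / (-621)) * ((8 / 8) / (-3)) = -148 / 1863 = -0.08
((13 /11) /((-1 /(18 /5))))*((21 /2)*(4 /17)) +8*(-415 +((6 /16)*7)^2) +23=-24327849 /7480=-3252.39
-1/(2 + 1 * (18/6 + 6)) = -1/11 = -0.09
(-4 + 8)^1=4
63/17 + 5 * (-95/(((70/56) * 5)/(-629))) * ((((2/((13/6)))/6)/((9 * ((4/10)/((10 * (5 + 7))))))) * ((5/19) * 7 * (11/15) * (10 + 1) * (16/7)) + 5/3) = 16719796031/1989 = 8406131.74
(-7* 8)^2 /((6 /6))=3136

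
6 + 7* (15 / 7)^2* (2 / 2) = 267 / 7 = 38.14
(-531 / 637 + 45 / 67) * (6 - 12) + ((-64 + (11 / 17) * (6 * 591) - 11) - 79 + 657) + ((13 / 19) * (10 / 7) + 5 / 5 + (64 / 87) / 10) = 16793474320144 / 5996612895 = 2800.49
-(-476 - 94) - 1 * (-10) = 580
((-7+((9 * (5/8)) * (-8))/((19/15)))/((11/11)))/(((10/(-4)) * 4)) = 4.25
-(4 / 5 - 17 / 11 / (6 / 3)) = -0.03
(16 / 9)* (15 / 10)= 2.67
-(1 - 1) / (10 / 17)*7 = 0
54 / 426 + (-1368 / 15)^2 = 14763681 / 1775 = 8317.57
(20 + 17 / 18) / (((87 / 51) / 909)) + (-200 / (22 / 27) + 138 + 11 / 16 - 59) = 1935073 / 176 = 10994.73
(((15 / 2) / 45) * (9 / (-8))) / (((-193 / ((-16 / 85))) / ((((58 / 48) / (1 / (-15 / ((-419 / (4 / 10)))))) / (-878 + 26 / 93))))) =8091 / 2244343901840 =0.00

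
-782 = -782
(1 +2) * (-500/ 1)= -1500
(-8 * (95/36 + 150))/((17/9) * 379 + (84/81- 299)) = -2355/806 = -2.92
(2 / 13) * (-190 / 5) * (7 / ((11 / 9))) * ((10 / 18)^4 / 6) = -166250 / 312741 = -0.53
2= 2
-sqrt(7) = -2.65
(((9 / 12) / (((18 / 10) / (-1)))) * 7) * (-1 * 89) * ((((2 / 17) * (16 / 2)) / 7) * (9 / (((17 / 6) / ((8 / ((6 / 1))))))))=42720 / 289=147.82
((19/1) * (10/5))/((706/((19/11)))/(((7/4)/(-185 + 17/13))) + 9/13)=-65702/74179635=-0.00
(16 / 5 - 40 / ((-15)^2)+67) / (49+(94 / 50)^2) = 1.33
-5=-5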